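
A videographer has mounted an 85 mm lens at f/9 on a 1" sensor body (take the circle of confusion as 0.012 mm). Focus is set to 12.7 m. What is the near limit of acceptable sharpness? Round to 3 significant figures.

10.7 m

Hyperfocal distance H = f²/(N·c) + f = 85²/(9 × 0.012) + 85 = 7225/0.108 + 85 ≈ 66983.1 mm ≈ 66.98 m.
Near limit Dn = s·(H − f)/(H + s − 2f) = 12700 × (66983.1 − 85) / (66983.1 + 12700 − 2 × 85) = 12700 × 66898.1 / 79513.1 ≈ 10685 mm ≈ 10.7 m.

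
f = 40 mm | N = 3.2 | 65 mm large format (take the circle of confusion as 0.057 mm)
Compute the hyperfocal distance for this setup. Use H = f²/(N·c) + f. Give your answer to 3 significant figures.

Hyperfocal distance H = f²/(N·c) + f = 40²/(3.2 × 0.057) + 40 = 1600/0.1824 + 40 ≈ 8811.9 mm ≈ 8.81 m.

8.81 m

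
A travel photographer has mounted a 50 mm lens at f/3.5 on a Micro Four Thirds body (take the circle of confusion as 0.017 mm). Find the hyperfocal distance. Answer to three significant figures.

42.1 m

Hyperfocal distance H = f²/(N·c) + f = 50²/(3.5 × 0.017) + 50 = 2500/0.0595 + 50 ≈ 42066.8 mm ≈ 42.1 m.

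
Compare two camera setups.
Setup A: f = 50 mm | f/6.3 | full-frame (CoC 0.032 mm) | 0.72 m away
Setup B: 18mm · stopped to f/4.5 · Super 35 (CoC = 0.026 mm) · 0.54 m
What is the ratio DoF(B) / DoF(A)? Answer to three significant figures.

Setup A: H = 50²/(6.3×0.032) + 50 ≈ 12450.8 mm; DoF = Df − Dn = 761.123 − 683.093 ≈ 78.030 mm.
Setup B: H = 18²/(4.5×0.026) + 18 ≈ 2787.2 mm; DoF = Df − Dn = 665.43 − 454.35 ≈ 211.08 mm.
Ratio = 211.08 / 78.030 ≈ 2.71.

2.71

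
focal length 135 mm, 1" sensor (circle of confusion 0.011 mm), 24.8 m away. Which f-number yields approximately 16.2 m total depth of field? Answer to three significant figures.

f/20

Write h = H − f = f²/(N·c). The thin-lens limits are Dn = s·h/(h + (s−f)) and Df = s·h/(h − (s−f)), so DoF = Df − Dn = 2·s·(s−f)·h / (h² − (s−f)²).
That is a quadratic in h: DoF·h² − 2·s·(s−f)·h − DoF·(s−f)² = 0 ⇒ h = (s−f)·(s + √(s² + DoF²)) / DoF = 24665 × (24800 + √(24800² + 16200²)) / 16200 = 24665 × (24800 + 29622.3) / 16200 ≈ 82860 mm.
Then N = f²/(c·h) = 135² / (0.011 × 82860) = 18225 / 911.46 ≈ 20.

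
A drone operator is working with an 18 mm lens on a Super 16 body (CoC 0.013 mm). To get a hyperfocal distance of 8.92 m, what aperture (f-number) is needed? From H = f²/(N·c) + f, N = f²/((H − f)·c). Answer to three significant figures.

Rearrange H = f²/(N·c) + f for N: N = f² / ((H − f)·c).
N = 18² / ((8920 − 18) × 0.013) = 324 / 115.7 ≈ 2.80.

f/2.80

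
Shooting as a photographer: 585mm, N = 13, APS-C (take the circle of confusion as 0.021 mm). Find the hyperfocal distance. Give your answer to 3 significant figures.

1250 m

Hyperfocal distance H = f²/(N·c) + f = 585²/(13 × 0.021) + 585 = 342225/0.273 + 585 ≈ 1254156.4 mm ≈ 1250 m.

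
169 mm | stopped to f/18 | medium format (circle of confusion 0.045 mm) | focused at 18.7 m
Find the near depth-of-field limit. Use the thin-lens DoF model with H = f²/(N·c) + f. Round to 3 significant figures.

Hyperfocal distance H = f²/(N·c) + f = 169²/(18 × 0.045) + 169 = 28561/0.81 + 169 ≈ 35429.5 mm ≈ 35.43 m.
Near limit Dn = s·(H − f)/(H + s − 2f) = 18700 × (35429.5 − 169) / (35429.5 + 18700 − 2 × 169) = 18700 × 35260.5 / 53791.5 ≈ 12258 mm ≈ 12.3 m.

12.3 m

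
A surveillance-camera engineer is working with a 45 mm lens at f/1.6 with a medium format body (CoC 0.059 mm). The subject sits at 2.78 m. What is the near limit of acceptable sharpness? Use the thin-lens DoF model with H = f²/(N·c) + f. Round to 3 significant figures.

2.47 m

Hyperfocal distance H = f²/(N·c) + f = 45²/(1.6 × 0.059) + 45 = 2025/0.0944 + 45 ≈ 21496.3 mm ≈ 21.50 m.
Near limit Dn = s·(H − f)/(H + s − 2f) = 2780 × (21496.3 − 45) / (21496.3 + 2780 − 2 × 45) = 2780 × 21451.3 / 24186.3 ≈ 2465.6 mm ≈ 2.47 m.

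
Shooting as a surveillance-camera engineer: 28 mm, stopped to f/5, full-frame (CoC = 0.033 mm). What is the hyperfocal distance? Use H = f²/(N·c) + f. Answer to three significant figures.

Hyperfocal distance H = f²/(N·c) + f = 28²/(5 × 0.033) + 28 = 784/0.165 + 28 ≈ 4779.5 mm ≈ 4.78 m.

4.78 m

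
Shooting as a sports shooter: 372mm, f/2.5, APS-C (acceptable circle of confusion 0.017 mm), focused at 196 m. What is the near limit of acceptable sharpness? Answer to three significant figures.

Hyperfocal distance H = f²/(N·c) + f = 372²/(2.5 × 0.017) + 372 = 138384/0.0425 + 372 ≈ 3256466.1 mm ≈ 3256 m.
Near limit Dn = s·(H − f)/(H + s − 2f) = 196000 × (3256466.1 − 372) / (3256466.1 + 196000 − 2 × 372) = 196000 × 3256094.1 / 3451722.1 ≈ 184892 mm ≈ 185 m.

185 m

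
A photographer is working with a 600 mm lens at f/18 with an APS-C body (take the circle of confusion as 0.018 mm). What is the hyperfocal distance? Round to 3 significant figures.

1110 m

Hyperfocal distance H = f²/(N·c) + f = 600²/(18 × 0.018) + 600 = 360000/0.324 + 600 ≈ 1111711.1 mm ≈ 1110 m.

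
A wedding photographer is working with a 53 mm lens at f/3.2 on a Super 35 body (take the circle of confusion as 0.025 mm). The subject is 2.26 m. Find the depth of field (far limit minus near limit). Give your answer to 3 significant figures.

285 mm

Hyperfocal distance H = f²/(N·c) + f = 53²/(3.2 × 0.025) + 53 = 2809/0.08 + 53 ≈ 35165.5 mm ≈ 35.17 m.
Near limit Dn = s·(H − f)/(H + s − 2f) = 2260 × (35165.5 − 53) / (35165.5 + 2260 − 2 × 53) = 2260 × 35112.5 / 37319.5 ≈ 2126.35 mm.
Far limit Df = s·(H − f)/(H − s) = 2260 × (35165.5 − 53) / (35165.5 − 2260) = 2260 × 35112.5 / 32905.5 ≈ 2411.58 mm.
Depth of field = Df − Dn = 2411.58 − 2126.35 ≈ 285.23 mm.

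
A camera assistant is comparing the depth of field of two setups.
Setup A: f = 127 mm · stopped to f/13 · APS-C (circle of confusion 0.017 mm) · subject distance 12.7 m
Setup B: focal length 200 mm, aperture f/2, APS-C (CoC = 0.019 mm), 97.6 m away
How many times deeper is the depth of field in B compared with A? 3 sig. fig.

4.04

Setup A: H = 127²/(13×0.017) + 127 ≈ 73108.9 mm; DoF = Df − Dn = 15343.3 − 10833.6 ≈ 4509.7 mm.
Setup B: H = 200²/(2×0.019) + 200 ≈ 1052831.6 mm; DoF = Df − Dn = 107552 − 89334 ≈ 18218 mm.
Ratio = 18218 / 4509.7 ≈ 4.04.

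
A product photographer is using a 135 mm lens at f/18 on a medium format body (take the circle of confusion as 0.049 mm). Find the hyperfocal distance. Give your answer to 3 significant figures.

20.8 m

Hyperfocal distance H = f²/(N·c) + f = 135²/(18 × 0.049) + 135 = 18225/0.882 + 135 ≈ 20798.3 mm ≈ 20.8 m.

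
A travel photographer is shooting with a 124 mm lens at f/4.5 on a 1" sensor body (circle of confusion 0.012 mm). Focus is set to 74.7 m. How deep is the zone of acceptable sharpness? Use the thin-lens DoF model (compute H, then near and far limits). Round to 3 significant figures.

Hyperfocal distance H = f²/(N·c) + f = 124²/(4.5 × 0.012) + 124 = 15376/0.054 + 124 ≈ 284864.7 mm ≈ 284.9 m.
Near limit Dn = s·(H − f)/(H + s − 2f) = 74700 × (284864.7 − 124) / (284864.7 + 74700 − 2 × 124) = 74700 × 284740.7 / 359316.7 ≈ 59196 mm.
Far limit Df = s·(H − f)/(H − s) = 74700 × (284864.7 − 124) / (284864.7 − 74700) = 74700 × 284740.7 / 210164.7 ≈ 101207 mm.
Depth of field = Df − Dn = 101207 − 59196 ≈ 42011 mm ≈ 42.0 m.

42.0 m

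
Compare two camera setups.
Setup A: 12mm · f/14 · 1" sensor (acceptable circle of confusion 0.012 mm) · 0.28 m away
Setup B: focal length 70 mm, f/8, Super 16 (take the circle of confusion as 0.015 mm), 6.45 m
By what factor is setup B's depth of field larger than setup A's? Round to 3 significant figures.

10.6

Setup A: H = 12²/(14×0.012) + 12 ≈ 869.1 mm; DoF = Df − Dn = 407.37 − 213.31 ≈ 194.06 mm.
Setup B: H = 70²/(8×0.015) + 70 ≈ 40903.3 mm; DoF = Df − Dn = 7644.4 − 5578.4 ≈ 2066.0 mm.
Ratio = 2066.0 / 194.06 ≈ 10.6.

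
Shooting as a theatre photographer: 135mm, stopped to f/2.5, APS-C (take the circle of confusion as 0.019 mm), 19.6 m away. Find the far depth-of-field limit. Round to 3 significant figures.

Hyperfocal distance H = f²/(N·c) + f = 135²/(2.5 × 0.019) + 135 = 18225/0.0475 + 135 ≈ 383819.2 mm ≈ 383.8 m.
Far limit Df = s·(H − f)/(H − s) = 19600 × (383819.2 − 135) / (383819.2 − 19600) = 19600 × 383684.2 / 364219.2 ≈ 20647 mm ≈ 20.6 m.

20.6 m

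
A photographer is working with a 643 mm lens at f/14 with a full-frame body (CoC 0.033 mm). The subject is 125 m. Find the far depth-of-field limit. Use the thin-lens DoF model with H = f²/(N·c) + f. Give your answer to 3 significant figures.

Hyperfocal distance H = f²/(N·c) + f = 643²/(14 × 0.033) + 643 = 413449/0.462 + 643 ≈ 895554.3 mm ≈ 895.6 m.
Far limit Df = s·(H − f)/(H − s) = 125000 × (895554.3 − 643) / (895554.3 − 125000) = 125000 × 894911.3 / 770554.3 ≈ 145173 mm ≈ 145 m.

145 m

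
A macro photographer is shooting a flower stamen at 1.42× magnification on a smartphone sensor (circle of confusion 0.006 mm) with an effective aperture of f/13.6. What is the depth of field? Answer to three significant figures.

At magnification m, DoF ≈ 2·N_eff·c/m² = 2 × 13.6 × 0.006 / 1.42² = 0.1632 / 2.016 ≈ 0.0809 mm.

0.0809 mm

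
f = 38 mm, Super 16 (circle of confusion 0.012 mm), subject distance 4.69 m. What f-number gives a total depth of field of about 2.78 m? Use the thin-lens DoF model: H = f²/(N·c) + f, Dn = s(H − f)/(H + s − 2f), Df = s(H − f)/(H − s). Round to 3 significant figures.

f/7.09

Write h = H − f = f²/(N·c). The thin-lens limits are Dn = s·h/(h + (s−f)) and Df = s·h/(h − (s−f)), so DoF = Df − Dn = 2·s·(s−f)·h / (h² − (s−f)²).
That is a quadratic in h: DoF·h² − 2·s·(s−f)·h − DoF·(s−f)² = 0 ⇒ h = (s−f)·(s + √(s² + DoF²)) / DoF = 4652 × (4690 + √(4690² + 2780²)) / 2780 = 4652 × (4690 + 5452.02) / 2780 ≈ 16971 mm.
Then N = f²/(c·h) = 38² / (0.012 × 16971) = 1444 / 203.66 ≈ 7.09.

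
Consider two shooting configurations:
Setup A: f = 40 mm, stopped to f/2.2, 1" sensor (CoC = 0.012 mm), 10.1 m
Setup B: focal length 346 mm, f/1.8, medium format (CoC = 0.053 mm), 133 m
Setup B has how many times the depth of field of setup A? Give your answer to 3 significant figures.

8.25

Setup A: H = 40²/(2.2×0.012) + 40 ≈ 60646.1 mm; DoF = Df − Dn = 12110.2 − 8662.2 ≈ 3448.0 mm.
Setup B: H = 346²/(1.8×0.053) + 346 ≈ 1255230.7 mm; DoF = Df − Dn = 148721 − 120285 ≈ 28436 mm.
Ratio = 28436 / 3448.0 ≈ 8.25.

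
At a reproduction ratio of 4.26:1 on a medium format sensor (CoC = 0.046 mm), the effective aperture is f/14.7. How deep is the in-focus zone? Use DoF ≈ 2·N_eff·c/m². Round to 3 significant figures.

0.0745 mm

At magnification m, DoF ≈ 2·N_eff·c/m² = 2 × 14.7 × 0.046 / 4.26² = 1.352 / 18.15 ≈ 0.0745 mm.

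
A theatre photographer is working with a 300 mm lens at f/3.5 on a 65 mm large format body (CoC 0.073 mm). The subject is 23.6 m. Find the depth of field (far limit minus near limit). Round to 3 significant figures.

3.14 m

Hyperfocal distance H = f²/(N·c) + f = 300²/(3.5 × 0.073) + 300 = 90000/0.2555 + 300 ≈ 352550.5 mm ≈ 352.6 m.
Near limit Dn = s·(H − f)/(H + s − 2f) = 23600 × (352550.5 − 300) / (352550.5 + 23600 − 2 × 300) = 23600 × 352250.5 / 375550.5 ≈ 22135.8 mm.
Far limit Df = s·(H − f)/(H − s) = 23600 × (352550.5 − 300) / (352550.5 − 23600) = 23600 × 352250.5 / 328950.5 ≈ 25271.6 mm.
Depth of field = Df − Dn = 25271.6 − 22135.8 ≈ 3135.8 mm ≈ 3.14 m.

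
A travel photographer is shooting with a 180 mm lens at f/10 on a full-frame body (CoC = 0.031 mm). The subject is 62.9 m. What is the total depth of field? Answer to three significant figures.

118 m

Hyperfocal distance H = f²/(N·c) + f = 180²/(10 × 0.031) + 180 = 32400/0.31 + 180 ≈ 104696.1 mm ≈ 104.7 m.
Near limit Dn = s·(H − f)/(H + s − 2f) = 62900 × (104696.1 − 180) / (104696.1 + 62900 − 2 × 180) = 62900 × 104516.1 / 167236.1 ≈ 39310 mm.
Far limit Df = s·(H − f)/(H − s) = 62900 × (104696.1 − 180) / (104696.1 − 62900) = 62900 × 104516.1 / 41796.1 ≈ 157289 mm.
Depth of field = Df − Dn = 157289 − 39310 ≈ 117979 mm ≈ 118 m.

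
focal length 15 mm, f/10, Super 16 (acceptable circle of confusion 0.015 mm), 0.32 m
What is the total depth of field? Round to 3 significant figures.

136 mm

Hyperfocal distance H = f²/(N·c) + f = 15²/(10 × 0.015) + 15 = 225/0.15 + 15 ≈ 1515.0 mm ≈ 1.515 m.
Near limit Dn = s·(H − f)/(H + s − 2f) = 320 × (1515.0 − 15) / (1515.0 + 320 − 2 × 15) = 320 × 1500.0 / 1805.0 ≈ 265.93 mm.
Far limit Df = s·(H − f)/(H − s) = 320 × (1515.0 − 15) / (1515.0 − 320) = 320 × 1500.0 / 1195.0 ≈ 401.67 mm.
Depth of field = Df − Dn = 401.67 − 265.93 ≈ 135.74 mm.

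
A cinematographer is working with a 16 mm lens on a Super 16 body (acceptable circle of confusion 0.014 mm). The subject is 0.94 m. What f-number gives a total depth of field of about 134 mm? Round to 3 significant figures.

Write h = H − f = f²/(N·c). The thin-lens limits are Dn = s·h/(h + (s−f)) and Df = s·h/(h − (s−f)), so DoF = Df − Dn = 2·s·(s−f)·h / (h² − (s−f)²).
That is a quadratic in h: DoF·h² − 2·s·(s−f)·h − DoF·(s−f)² = 0 ⇒ h = (s−f)·(s + √(s² + DoF²)) / DoF = 924 × (940 + √(940² + 134²)) / 134 = 924 × (940 + 949.503) / 134 ≈ 13029 mm.
Then N = f²/(c·h) = 16² / (0.014 × 13029) = 256 / 182.41 ≈ 1.40.

f/1.40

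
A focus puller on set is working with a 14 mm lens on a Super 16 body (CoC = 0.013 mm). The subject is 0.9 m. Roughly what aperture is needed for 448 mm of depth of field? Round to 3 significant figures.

Write h = H − f = f²/(N·c). The thin-lens limits are Dn = s·h/(h + (s−f)) and Df = s·h/(h − (s−f)), so DoF = Df − Dn = 2·s·(s−f)·h / (h² − (s−f)²).
That is a quadratic in h: DoF·h² − 2·s·(s−f)·h − DoF·(s−f)² = 0 ⇒ h = (s−f)·(s + √(s² + DoF²)) / DoF = 886 × (900 + √(900² + 448²)) / 448 = 886 × (900 + 1005.34) / 448 ≈ 3768.1 mm.
Then N = f²/(c·h) = 14² / (0.013 × 3768.1) = 196 / 48.986 ≈ 4.

f/4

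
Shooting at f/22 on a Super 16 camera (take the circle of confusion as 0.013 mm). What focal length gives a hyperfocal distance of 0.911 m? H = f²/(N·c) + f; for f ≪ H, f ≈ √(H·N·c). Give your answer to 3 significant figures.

16.0 mm

From H = f²/(N·c) + f, with f ≪ H: f ≈ √(H·N·c) = √(911 × 22 × 0.013) = √260.55 ≈ 16.14 mm.
Exact: f² + N·c·f − N·c·H = 0 ⇒ f = (−N·c + √((N·c)² + 4·N·c·H))/2 = (−0.286 + √1042.3)/2 ≈ 15.999 mm ≈ 16.0 mm.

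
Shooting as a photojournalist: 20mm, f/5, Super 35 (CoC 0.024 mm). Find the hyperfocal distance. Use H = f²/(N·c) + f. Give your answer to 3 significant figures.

3.35 m

Hyperfocal distance H = f²/(N·c) + f = 20²/(5 × 0.024) + 20 = 400/0.12 + 20 ≈ 3353.3 mm ≈ 3.35 m.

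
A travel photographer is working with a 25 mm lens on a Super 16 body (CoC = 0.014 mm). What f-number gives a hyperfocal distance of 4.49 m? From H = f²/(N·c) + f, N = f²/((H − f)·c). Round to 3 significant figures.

f/10

Rearrange H = f²/(N·c) + f for N: N = f² / ((H − f)·c).
N = 25² / ((4490 − 25) × 0.014) = 625 / 62.51 ≈ 10.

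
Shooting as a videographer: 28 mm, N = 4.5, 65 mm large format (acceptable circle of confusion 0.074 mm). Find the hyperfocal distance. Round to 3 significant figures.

2.38 m

Hyperfocal distance H = f²/(N·c) + f = 28²/(4.5 × 0.074) + 28 = 784/0.333 + 28 ≈ 2382.4 mm ≈ 2.38 m.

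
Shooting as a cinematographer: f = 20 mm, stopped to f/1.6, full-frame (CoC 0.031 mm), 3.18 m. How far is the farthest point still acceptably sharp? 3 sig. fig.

5.23 m

Hyperfocal distance H = f²/(N·c) + f = 20²/(1.6 × 0.031) + 20 = 400/0.0496 + 20 ≈ 8084.5 mm ≈ 8.085 m.
Far limit Df = s·(H − f)/(H − s) = 3180 × (8084.5 − 20) / (8084.5 − 3180) = 3180 × 8064.5 / 4904.5 ≈ 5228.9 mm ≈ 5.23 m.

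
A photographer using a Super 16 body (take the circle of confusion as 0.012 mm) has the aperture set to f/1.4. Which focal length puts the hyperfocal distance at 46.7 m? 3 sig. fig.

28.0 mm

From H = f²/(N·c) + f, with f ≪ H: f ≈ √(H·N·c) = √(46700 × 1.4 × 0.012) = √784.56 ≈ 28.01 mm.
The +f correction barely moves this — solving exactly, f² + N·c·f − N·c·H = 0 ⇒ f = (−N·c + √((N·c)² + 4·N·c·H))/2 = (−0.0168 + √3138.2)/2 ≈ 28.002 mm, so f ≈ 28.0 mm.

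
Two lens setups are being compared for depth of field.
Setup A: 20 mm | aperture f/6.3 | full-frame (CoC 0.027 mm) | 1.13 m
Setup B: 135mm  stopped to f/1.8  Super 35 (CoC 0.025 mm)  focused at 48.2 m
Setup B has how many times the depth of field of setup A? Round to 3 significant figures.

Setup A: H = 20²/(6.3×0.027) + 20 ≈ 2371.6 mm; DoF = Df − Dn = 2140.3 − 767.6 ≈ 1372.7 mm.
Setup B: H = 135²/(1.8×0.025) + 135 ≈ 405135.0 mm; DoF = Df − Dn = 54691 − 43087 ≈ 11604 mm.
Ratio = 11604 / 1372.7 ≈ 8.45.

8.45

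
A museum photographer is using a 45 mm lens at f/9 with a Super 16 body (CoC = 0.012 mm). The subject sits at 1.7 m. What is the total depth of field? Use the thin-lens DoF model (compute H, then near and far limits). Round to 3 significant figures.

Hyperfocal distance H = f²/(N·c) + f = 45²/(9 × 0.012) + 45 = 2025/0.108 + 45 ≈ 18795.0 mm ≈ 18.80 m.
Near limit Dn = s·(H − f)/(H + s − 2f) = 1700 × (18795.0 − 45) / (18795.0 + 1700 − 2 × 45) = 1700 × 18750.0 / 20405.0 ≈ 1562.12 mm.
Far limit Df = s·(H − f)/(H − s) = 1700 × (18795.0 − 45) / (18795.0 − 1700) = 1700 × 18750.0 / 17095.0 ≈ 1864.58 mm.
Depth of field = Df − Dn = 1864.58 − 1562.12 ≈ 302.46 mm.

302 mm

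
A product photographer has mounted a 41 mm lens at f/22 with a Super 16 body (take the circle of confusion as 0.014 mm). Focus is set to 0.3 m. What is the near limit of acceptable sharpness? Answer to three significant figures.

Hyperfocal distance H = f²/(N·c) + f = 41²/(22 × 0.014) + 41 = 1681/0.308 + 41 ≈ 5498.8 mm ≈ 5.499 m.
Near limit Dn = s·(H − f)/(H + s − 2f) = 300 × (5498.8 − 41) / (5498.8 + 300 − 2 × 41) = 300 × 5457.8 / 5716.8 ≈ 286.41 mm.

286 mm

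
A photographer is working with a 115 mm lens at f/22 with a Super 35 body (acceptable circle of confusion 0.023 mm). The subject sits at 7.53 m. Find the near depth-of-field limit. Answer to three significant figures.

5.87 m

Hyperfocal distance H = f²/(N·c) + f = 115²/(22 × 0.023) + 115 = 13225/0.506 + 115 ≈ 26251.4 mm ≈ 26.25 m.
Near limit Dn = s·(H − f)/(H + s − 2f) = 7530 × (26251.4 − 115) / (26251.4 + 7530 − 2 × 115) = 7530 × 26136.4 / 33551.4 ≈ 5865.8 mm ≈ 5.87 m.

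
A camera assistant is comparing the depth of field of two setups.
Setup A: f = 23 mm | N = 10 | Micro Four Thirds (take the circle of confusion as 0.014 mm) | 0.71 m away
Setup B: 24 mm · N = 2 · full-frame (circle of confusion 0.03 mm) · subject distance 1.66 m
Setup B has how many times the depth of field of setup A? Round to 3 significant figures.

2.18

Setup A: H = 23²/(10×0.014) + 23 ≈ 3801.6 mm; DoF = Df − Dn = 867.77 − 600.77 ≈ 267.00 mm.
Setup B: H = 24²/(2×0.03) + 24 ≈ 9624.0 mm; DoF = Df − Dn = 2001.00 − 1418.30 ≈ 582.70 mm.
Ratio = 582.70 / 267.00 ≈ 2.18.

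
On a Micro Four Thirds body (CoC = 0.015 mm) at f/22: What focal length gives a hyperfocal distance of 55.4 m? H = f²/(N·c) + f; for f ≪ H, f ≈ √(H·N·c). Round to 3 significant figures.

From H = f²/(N·c) + f, with f ≪ H: f ≈ √(H·N·c) = √(55400 × 22 × 0.015) = √18282 ≈ 135.2 mm.
The +f correction barely moves this — solving exactly, f² + N·c·f − N·c·H = 0 ⇒ f = (−N·c + √((N·c)² + 4·N·c·H))/2 = (−0.33 + √73128)/2 ≈ 135.05 mm, so f ≈ 135 mm.

135 mm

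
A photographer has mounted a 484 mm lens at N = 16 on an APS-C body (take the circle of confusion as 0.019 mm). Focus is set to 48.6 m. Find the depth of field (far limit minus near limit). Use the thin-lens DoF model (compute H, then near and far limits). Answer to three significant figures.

Hyperfocal distance H = f²/(N·c) + f = 484²/(16 × 0.019) + 484 = 234256/0.304 + 484 ≈ 771062.9 mm ≈ 771.1 m.
Near limit Dn = s·(H − f)/(H + s − 2f) = 48600 × (771062.9 − 484) / (771062.9 + 48600 − 2 × 484) = 48600 × 770578.9 / 818694.9 ≈ 45743.7 mm.
Far limit Df = s·(H − f)/(H − s) = 48600 × (771062.9 − 484) / (771062.9 − 48600) = 48600 × 770578.9 / 722462.9 ≈ 51836.8 mm.
Depth of field = Df − Dn = 51836.8 − 45743.7 ≈ 6093.1 mm ≈ 6.09 m.

6.09 m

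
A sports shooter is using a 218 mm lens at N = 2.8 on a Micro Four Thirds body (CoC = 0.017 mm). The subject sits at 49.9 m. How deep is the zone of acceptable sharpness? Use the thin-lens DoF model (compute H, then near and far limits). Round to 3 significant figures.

4.98 m

Hyperfocal distance H = f²/(N·c) + f = 218²/(2.8 × 0.017) + 218 = 47524/0.0476 + 218 ≈ 998621.4 mm ≈ 998.6 m.
Near limit Dn = s·(H − f)/(H + s − 2f) = 49900 × (998621.4 − 218) / (998621.4 + 49900 − 2 × 218) = 49900 × 998403.4 / 1048085.4 ≈ 47534.6 mm.
Far limit Df = s·(H − f)/(H − s) = 49900 × (998621.4 − 218) / (998621.4 − 49900) = 49900 × 998403.4 / 948721.4 ≈ 52513.1 mm.
Depth of field = Df − Dn = 52513.1 − 47534.6 ≈ 4978.5 mm ≈ 4.98 m.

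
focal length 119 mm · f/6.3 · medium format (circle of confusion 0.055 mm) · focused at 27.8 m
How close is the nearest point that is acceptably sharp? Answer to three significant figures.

16.6 m

Hyperfocal distance H = f²/(N·c) + f = 119²/(6.3 × 0.055) + 119 = 14161/0.3465 + 119 ≈ 40987.7 mm ≈ 40.99 m.
Near limit Dn = s·(H − f)/(H + s − 2f) = 27800 × (40987.7 − 119) / (40987.7 + 27800 − 2 × 119) = 27800 × 40868.7 / 68549.7 ≈ 16574 mm ≈ 16.6 m.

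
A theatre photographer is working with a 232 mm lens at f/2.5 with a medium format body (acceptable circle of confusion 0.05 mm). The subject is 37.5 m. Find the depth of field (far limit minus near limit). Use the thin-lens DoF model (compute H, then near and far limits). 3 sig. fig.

6.54 m

Hyperfocal distance H = f²/(N·c) + f = 232²/(2.5 × 0.05) + 232 = 53824/0.125 + 232 ≈ 430824.0 mm ≈ 430.8 m.
Near limit Dn = s·(H − f)/(H + s − 2f) = 37500 × (430824.0 − 232) / (430824.0 + 37500 − 2 × 232) = 37500 × 430592.0 / 467860.0 ≈ 34512.9 mm.
Far limit Df = s·(H − f)/(H − s) = 37500 × (430824.0 − 232) / (430824.0 − 37500) = 37500 × 430592.0 / 393324.0 ≈ 41053.2 mm.
Depth of field = Df − Dn = 41053.2 − 34512.9 ≈ 6540.3 mm ≈ 6.54 m.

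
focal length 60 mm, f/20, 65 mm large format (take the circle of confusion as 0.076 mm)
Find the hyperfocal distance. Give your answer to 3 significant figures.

2.43 m

Hyperfocal distance H = f²/(N·c) + f = 60²/(20 × 0.076) + 60 = 3600/1.52 + 60 ≈ 2428.4 mm ≈ 2.43 m.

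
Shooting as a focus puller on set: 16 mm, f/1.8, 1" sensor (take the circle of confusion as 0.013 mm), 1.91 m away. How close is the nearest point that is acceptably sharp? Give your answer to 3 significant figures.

Hyperfocal distance H = f²/(N·c) + f = 16²/(1.8 × 0.013) + 16 = 256/0.0234 + 16 ≈ 10956.2 mm ≈ 10.96 m.
Near limit Dn = s·(H − f)/(H + s − 2f) = 1910 × (10956.2 − 16) / (10956.2 + 1910 − 2 × 16) = 1910 × 10940.2 / 12834.2 ≈ 1628.1 mm ≈ 1.63 m.

1.63 m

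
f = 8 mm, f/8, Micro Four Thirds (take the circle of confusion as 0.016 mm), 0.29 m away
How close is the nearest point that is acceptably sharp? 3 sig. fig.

185 mm

Hyperfocal distance H = f²/(N·c) + f = 8²/(8 × 0.016) + 8 = 64/0.128 + 8 ≈ 508.0 mm ≈ 0.508 m.
Near limit Dn = s·(H − f)/(H + s − 2f) = 290 × (508.0 − 8) / (508.0 + 290 − 2 × 8) = 290 × 500.0 / 782.0 ≈ 185.42 mm.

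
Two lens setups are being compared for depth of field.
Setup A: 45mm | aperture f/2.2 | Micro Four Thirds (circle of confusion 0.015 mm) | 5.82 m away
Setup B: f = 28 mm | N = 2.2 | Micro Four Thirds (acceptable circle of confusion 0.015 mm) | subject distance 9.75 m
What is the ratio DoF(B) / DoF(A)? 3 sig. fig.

8.67

Setup A: H = 45²/(2.2×0.015) + 45 ≈ 61408.6 mm; DoF = Df − Dn = 6424.6 − 5319.4 ≈ 1105.2 mm.
Setup B: H = 28²/(2.2×0.015) + 28 ≈ 23785.6 mm; DoF = Df − Dn = 16503.5 − 6918.7 ≈ 9584.8 mm.
Ratio = 9584.8 / 1105.2 ≈ 8.67.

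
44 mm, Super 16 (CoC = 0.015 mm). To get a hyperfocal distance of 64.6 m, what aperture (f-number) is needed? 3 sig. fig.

Rearrange H = f²/(N·c) + f for N: N = f² / ((H − f)·c).
N = 44² / ((64600 − 44) × 0.015) = 1936 / 968.3 ≈ 2.00.

f/2.00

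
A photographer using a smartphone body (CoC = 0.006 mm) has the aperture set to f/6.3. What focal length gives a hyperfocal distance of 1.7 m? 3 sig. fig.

From H = f²/(N·c) + f, with f ≪ H: f ≈ √(H·N·c) = √(1700 × 6.3 × 0.006) = √64.260 ≈ 8.016 mm.
Exact: f² + N·c·f − N·c·H = 0 ⇒ f = (−N·c + √((N·c)² + 4·N·c·H))/2 = (−0.0378 + √257.04)/2 ≈ 7.9974 mm ≈ 8.00 mm.

8.00 mm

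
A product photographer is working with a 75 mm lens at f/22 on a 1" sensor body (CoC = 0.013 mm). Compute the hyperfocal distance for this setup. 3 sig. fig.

Hyperfocal distance H = f²/(N·c) + f = 75²/(22 × 0.013) + 75 = 5625/0.286 + 75 ≈ 19742.8 mm ≈ 19.7 m.

19.7 m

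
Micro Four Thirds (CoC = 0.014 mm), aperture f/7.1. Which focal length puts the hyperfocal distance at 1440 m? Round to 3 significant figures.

From H = f²/(N·c) + f, with f ≪ H: f ≈ √(H·N·c) = √(1440000 × 7.1 × 0.014) = √143136 ≈ 378.3 mm.
The +f correction barely moves this — solving exactly, f² + N·c·f − N·c·H = 0 ⇒ f = (−N·c + √((N·c)² + 4·N·c·H))/2 = (−0.0994 + √572544)/2 ≈ 378.28 mm, so f ≈ 378 mm.

378 mm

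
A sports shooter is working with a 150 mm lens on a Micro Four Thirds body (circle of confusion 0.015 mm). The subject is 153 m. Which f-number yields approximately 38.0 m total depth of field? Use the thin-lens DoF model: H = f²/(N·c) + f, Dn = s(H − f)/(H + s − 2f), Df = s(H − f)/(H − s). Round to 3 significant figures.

Write h = H − f = f²/(N·c). The thin-lens limits are Dn = s·h/(h + (s−f)) and Df = s·h/(h − (s−f)), so DoF = Df − Dn = 2·s·(s−f)·h / (h² − (s−f)²).
That is a quadratic in h: DoF·h² − 2·s·(s−f)·h − DoF·(s−f)² = 0 ⇒ h = (s−f)·(s + √(s² + DoF²)) / DoF = 152850 × (153000 + √(153000² + 38000²)) / 38000 = 152850 × (153000 + 157648) / 38000 ≈ 1249542 mm.
Then N = f²/(c·h) = 150² / (0.015 × 1249542) = 22500 / 18743 ≈ 1.20.

f/1.20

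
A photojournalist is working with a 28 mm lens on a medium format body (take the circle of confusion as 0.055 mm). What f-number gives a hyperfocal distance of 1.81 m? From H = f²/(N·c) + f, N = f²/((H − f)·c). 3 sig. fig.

Rearrange H = f²/(N·c) + f for N: N = f² / ((H − f)·c).
N = 28² / ((1810 − 28) × 0.055) = 784 / 98.01 ≈ 8.

f/8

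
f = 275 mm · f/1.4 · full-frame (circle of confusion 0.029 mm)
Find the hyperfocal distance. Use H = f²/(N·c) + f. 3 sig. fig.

Hyperfocal distance H = f²/(N·c) + f = 275²/(1.4 × 0.029) + 275 = 75625/0.0406 + 275 ≈ 1862959.7 mm ≈ 1860 m.

1860 m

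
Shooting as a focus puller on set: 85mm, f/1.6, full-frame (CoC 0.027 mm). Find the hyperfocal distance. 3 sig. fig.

Hyperfocal distance H = f²/(N·c) + f = 85²/(1.6 × 0.027) + 85 = 7225/0.0432 + 85 ≈ 167330.4 mm ≈ 167 m.

167 m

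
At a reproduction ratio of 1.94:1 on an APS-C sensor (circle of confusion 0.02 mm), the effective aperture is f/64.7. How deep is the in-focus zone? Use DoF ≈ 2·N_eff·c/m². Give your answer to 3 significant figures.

At magnification m, DoF ≈ 2·N_eff·c/m² = 2 × 64.7 × 0.02 / 1.94² = 2.588 / 3.764 ≈ 0.688 mm.

0.688 mm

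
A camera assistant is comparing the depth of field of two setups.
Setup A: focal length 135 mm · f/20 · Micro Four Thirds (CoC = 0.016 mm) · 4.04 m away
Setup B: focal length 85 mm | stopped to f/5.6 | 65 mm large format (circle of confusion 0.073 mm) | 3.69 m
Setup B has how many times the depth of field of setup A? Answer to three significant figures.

Setup A: H = 135²/(20×0.016) + 135 ≈ 57088.1 mm; DoF = Df − Dn = 4337.39 − 3780.77 ≈ 556.62 mm.
Setup B: H = 85²/(5.6×0.073) + 85 ≈ 17758.7 mm; DoF = Df − Dn = 4635.5 − 3064.8 ≈ 1570.7 mm.
Ratio = 1570.7 / 556.62 ≈ 2.82.

2.82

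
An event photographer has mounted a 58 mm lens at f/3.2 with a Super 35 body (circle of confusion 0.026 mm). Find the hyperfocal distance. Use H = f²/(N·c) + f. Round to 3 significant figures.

Hyperfocal distance H = f²/(N·c) + f = 58²/(3.2 × 0.026) + 58 = 3364/0.0832 + 58 ≈ 40490.7 mm ≈ 40.5 m.

40.5 m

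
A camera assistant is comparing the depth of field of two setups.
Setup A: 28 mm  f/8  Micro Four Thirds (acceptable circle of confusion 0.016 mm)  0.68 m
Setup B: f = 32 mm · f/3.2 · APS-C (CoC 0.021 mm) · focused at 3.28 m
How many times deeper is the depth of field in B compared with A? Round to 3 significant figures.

Setup A: H = 28²/(8×0.016) + 28 ≈ 6153.0 mm; DoF = Df − Dn = 761.01 − 614.58 ≈ 146.43 mm.
Setup B: H = 32²/(3.2×0.021) + 32 ≈ 15270.1 mm; DoF = Df − Dn = 4168.5 − 2703.7 ≈ 1464.8 mm.
Ratio = 1464.8 / 146.43 ≈ 10.0.

10.0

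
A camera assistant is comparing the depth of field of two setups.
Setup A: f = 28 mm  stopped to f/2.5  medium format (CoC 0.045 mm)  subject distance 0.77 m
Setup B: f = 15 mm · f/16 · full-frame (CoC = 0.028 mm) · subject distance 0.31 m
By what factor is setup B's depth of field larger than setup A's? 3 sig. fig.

Setup A: H = 28²/(2.5×0.045) + 28 ≈ 6996.9 mm; DoF = Df − Dn = 861.75 − 695.90 ≈ 165.85 mm.
Setup B: H = 15²/(16×0.028) + 15 ≈ 517.2 mm; DoF = Df − Dn = 751.29 − 195.29 ≈ 556.00 mm.
Ratio = 556.00 / 165.85 ≈ 3.35.

3.35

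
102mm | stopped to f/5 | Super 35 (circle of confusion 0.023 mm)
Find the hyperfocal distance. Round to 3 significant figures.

90.6 m

Hyperfocal distance H = f²/(N·c) + f = 102²/(5 × 0.023) + 102 = 10404/0.115 + 102 ≈ 90571.6 mm ≈ 90.6 m.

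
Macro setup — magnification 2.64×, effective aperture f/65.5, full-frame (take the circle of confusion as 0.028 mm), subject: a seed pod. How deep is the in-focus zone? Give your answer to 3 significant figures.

0.526 mm

At magnification m, DoF ≈ 2·N_eff·c/m² = 2 × 65.5 × 0.028 / 2.64² = 3.668 / 6.97 ≈ 0.526 mm.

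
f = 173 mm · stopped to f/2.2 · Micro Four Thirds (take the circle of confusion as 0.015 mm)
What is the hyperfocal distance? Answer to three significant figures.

Hyperfocal distance H = f²/(N·c) + f = 173²/(2.2 × 0.015) + 173 = 29929/0.033 + 173 ≈ 907112.4 mm ≈ 907 m.

907 m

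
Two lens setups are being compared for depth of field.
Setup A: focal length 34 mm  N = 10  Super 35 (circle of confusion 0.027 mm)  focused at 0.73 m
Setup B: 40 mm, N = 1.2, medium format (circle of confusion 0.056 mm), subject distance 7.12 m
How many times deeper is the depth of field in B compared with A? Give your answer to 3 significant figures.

Setup A: H = 34²/(10×0.027) + 34 ≈ 4315.5 mm; DoF = Df − Dn = 871.70 − 627.92 ≈ 243.78 mm.
Setup B: H = 40²/(1.2×0.056) + 40 ≈ 23849.5 mm; DoF = Df − Dn = 10133.2 − 5488.1 ≈ 4645.1 mm.
Ratio = 4645.1 / 243.78 ≈ 19.1.

19.1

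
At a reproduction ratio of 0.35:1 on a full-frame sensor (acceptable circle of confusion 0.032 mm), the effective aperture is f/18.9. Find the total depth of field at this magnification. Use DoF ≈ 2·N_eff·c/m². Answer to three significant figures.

At magnification m, DoF ≈ 2·N_eff·c/m² = 2 × 18.9 × 0.032 / 0.35² = 1.21 / 0.1225 ≈ 9.87 mm.

9.87 mm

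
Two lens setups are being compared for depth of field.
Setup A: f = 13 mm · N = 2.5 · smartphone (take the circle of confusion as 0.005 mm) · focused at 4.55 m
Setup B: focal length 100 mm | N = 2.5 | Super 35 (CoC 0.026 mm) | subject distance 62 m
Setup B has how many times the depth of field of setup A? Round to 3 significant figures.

17.3

Setup A: H = 13²/(2.5×0.005) + 13 ≈ 13533.0 mm; DoF = Df − Dn = 6848.0 − 3406.8 ≈ 3441.2 mm.
Setup B: H = 100²/(2.5×0.026) + 100 ≈ 153946.2 mm; DoF = Df − Dn = 103740 − 44212 ≈ 59528 mm.
Ratio = 59528 / 3441.2 ≈ 17.3.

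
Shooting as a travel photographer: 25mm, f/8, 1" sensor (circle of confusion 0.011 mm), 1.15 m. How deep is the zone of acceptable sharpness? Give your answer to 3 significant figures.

374 mm

Hyperfocal distance H = f²/(N·c) + f = 25²/(8 × 0.011) + 25 = 625/0.088 + 25 ≈ 7127.3 mm ≈ 7.127 m.
Near limit Dn = s·(H − f)/(H + s − 2f) = 1150 × (7127.3 − 25) / (7127.3 + 1150 − 2 × 25) = 1150 × 7102.3 / 8227.3 ≈ 992.75 mm.
Far limit Df = s·(H − f)/(H − s) = 1150 × (7127.3 − 25) / (7127.3 − 1150) = 1150 × 7102.3 / 5977.3 ≈ 1366.44 mm.
Depth of field = Df − Dn = 1366.44 − 992.75 ≈ 373.69 mm.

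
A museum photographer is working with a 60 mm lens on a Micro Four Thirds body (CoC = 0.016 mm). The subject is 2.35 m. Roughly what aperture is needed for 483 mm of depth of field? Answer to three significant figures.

f/9.99

Write h = H − f = f²/(N·c). The thin-lens limits are Dn = s·h/(h + (s−f)) and Df = s·h/(h − (s−f)), so DoF = Df − Dn = 2·s·(s−f)·h / (h² − (s−f)²).
That is a quadratic in h: DoF·h² − 2·s·(s−f)·h − DoF·(s−f)² = 0 ⇒ h = (s−f)·(s + √(s² + DoF²)) / DoF = 2290 × (2350 + √(2350² + 483²)) / 483 = 2290 × (2350 + 2399.12) / 483 ≈ 22517 mm.
Then N = f²/(c·h) = 60² / (0.016 × 22517) = 3600 / 360.26 ≈ 9.99.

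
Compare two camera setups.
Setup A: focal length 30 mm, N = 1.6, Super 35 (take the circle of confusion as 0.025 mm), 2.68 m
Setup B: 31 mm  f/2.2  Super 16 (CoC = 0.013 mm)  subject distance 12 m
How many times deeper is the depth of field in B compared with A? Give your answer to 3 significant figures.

15.3

Setup A: H = 30²/(1.6×0.025) + 30 ≈ 22530.0 mm; DoF = Df − Dn = 3037.78 − 2397.61 ≈ 640.17 mm.
Setup B: H = 31²/(2.2×0.013) + 31 ≈ 33632.4 mm; DoF = Df − Dn = 18639.5 − 8848.2 ≈ 9791.3 mm.
Ratio = 9791.3 / 640.17 ≈ 15.3.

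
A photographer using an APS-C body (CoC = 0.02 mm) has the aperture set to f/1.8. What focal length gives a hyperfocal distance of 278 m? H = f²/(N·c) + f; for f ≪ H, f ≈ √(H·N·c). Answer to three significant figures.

From H = f²/(N·c) + f, with f ≪ H: f ≈ √(H·N·c) = √(278000 × 1.8 × 0.02) = √10008 ≈ 100.0 mm.
The +f correction barely moves this — solving exactly, f² + N·c·f − N·c·H = 0 ⇒ f = (−N·c + √((N·c)² + 4·N·c·H))/2 = (−0.036 + √40032)/2 ≈ 100.02 mm, so f ≈ 100 mm.

100 mm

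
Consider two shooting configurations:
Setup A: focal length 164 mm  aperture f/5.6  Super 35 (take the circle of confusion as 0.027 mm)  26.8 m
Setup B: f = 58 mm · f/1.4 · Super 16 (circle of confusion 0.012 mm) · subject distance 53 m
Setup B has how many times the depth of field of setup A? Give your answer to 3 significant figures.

Setup A: H = 164²/(5.6×0.027) + 164 ≈ 178047.6 mm; DoF = Df − Dn = 31519.7 − 23309.7 ≈ 8210.0 mm.
Setup B: H = 58²/(1.4×0.012) + 58 ≈ 200296.1 mm; DoF = Df − Dn = 72050 − 41917 ≈ 30133 mm.
Ratio = 30133 / 8210.0 ≈ 3.67.

3.67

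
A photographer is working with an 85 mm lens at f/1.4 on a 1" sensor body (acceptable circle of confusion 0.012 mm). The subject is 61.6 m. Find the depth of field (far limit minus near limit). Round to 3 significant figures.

Hyperfocal distance H = f²/(N·c) + f = 85²/(1.4 × 0.012) + 85 = 7225/0.0168 + 85 ≈ 430144.5 mm ≈ 430.1 m.
Near limit Dn = s·(H − f)/(H + s − 2f) = 61600 × (430144.5 − 85) / (430144.5 + 61600 − 2 × 85) = 61600 × 430059.5 / 491574.5 ≈ 53891 mm.
Far limit Df = s·(H − f)/(H − s) = 61600 × (430144.5 − 85) / (430144.5 − 61600) = 61600 × 430059.5 / 368544.5 ≈ 71882 mm.
Depth of field = Df − Dn = 71882 − 53891 ≈ 17991 mm ≈ 18.0 m.

18.0 m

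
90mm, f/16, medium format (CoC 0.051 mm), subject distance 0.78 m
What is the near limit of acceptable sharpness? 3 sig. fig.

0.729 m

Hyperfocal distance H = f²/(N·c) + f = 90²/(16 × 0.051) + 90 = 8100/0.816 + 90 ≈ 10016.5 mm ≈ 10.02 m.
Near limit Dn = s·(H − f)/(H + s − 2f) = 780 × (10016.5 − 90) / (10016.5 + 780 − 2 × 90) = 780 × 9926.5 / 10616.5 ≈ 729.31 mm ≈ 0.729 m.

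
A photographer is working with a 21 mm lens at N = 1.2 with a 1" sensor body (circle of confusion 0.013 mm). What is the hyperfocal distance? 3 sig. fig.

Hyperfocal distance H = f²/(N·c) + f = 21²/(1.2 × 0.013) + 21 = 441/0.0156 + 21 ≈ 28290.2 mm ≈ 28.3 m.

28.3 m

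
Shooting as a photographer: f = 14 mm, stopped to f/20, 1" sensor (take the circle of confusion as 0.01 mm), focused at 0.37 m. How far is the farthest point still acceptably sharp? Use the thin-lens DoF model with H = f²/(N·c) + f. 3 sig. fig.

Hyperfocal distance H = f²/(N·c) + f = 14²/(20 × 0.01) + 14 = 196/0.2 + 14 ≈ 994.0 mm ≈ 0.994 m.
Far limit Df = s·(H − f)/(H − s) = 370 × (994.0 − 14) / (994.0 − 370) = 370 × 980.0 / 624.0 ≈ 581.09 mm ≈ 0.581 m.

0.581 m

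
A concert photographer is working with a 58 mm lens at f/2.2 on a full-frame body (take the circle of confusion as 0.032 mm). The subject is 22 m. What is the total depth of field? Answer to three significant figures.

Hyperfocal distance H = f²/(N·c) + f = 58²/(2.2 × 0.032) + 58 = 3364/0.0704 + 58 ≈ 47842.1 mm ≈ 47.84 m.
Near limit Dn = s·(H − f)/(H + s − 2f) = 22000 × (47842.1 − 58) / (47842.1 + 22000 − 2 × 58) = 22000 × 47784.1 / 69726.1 ≈ 15077 mm.
Far limit Df = s·(H − f)/(H − s) = 22000 × (47842.1 − 58) / (47842.1 − 22000) = 22000 × 47784.1 / 25842.1 ≈ 40680 mm.
Depth of field = Df − Dn = 40680 − 15077 ≈ 25603 mm ≈ 25.6 m.

25.6 m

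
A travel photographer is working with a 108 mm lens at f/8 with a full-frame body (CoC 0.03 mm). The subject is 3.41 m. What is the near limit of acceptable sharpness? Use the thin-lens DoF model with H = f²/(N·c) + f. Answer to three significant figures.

Hyperfocal distance H = f²/(N·c) + f = 108²/(8 × 0.03) + 108 = 11664/0.24 + 108 ≈ 48708.0 mm ≈ 48.71 m.
Near limit Dn = s·(H − f)/(H + s − 2f) = 3410 × (48708.0 − 108) / (48708.0 + 3410 − 2 × 108) = 3410 × 48600.0 / 51902.0 ≈ 3193.1 mm ≈ 3.19 m.

3.19 m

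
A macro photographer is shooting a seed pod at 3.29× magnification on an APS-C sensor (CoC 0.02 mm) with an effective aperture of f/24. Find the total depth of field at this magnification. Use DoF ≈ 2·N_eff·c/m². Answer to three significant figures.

At magnification m, DoF ≈ 2·N_eff·c/m² = 2 × 24 × 0.02 / 3.29² = 0.96 / 10.82 ≈ 0.0887 mm.

0.0887 mm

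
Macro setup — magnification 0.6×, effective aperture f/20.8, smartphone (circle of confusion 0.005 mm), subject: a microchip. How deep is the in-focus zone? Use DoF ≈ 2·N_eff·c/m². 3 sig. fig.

At magnification m, DoF ≈ 2·N_eff·c/m² = 2 × 20.8 × 0.005 / 0.6² = 0.208 / 0.36 ≈ 0.578 mm.

0.578 mm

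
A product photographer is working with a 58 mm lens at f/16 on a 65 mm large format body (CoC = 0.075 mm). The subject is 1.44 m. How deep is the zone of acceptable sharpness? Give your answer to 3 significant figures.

Hyperfocal distance H = f²/(N·c) + f = 58²/(16 × 0.075) + 58 = 3364/1.2 + 58 ≈ 2861.3 mm ≈ 2.861 m.
Near limit Dn = s·(H − f)/(H + s − 2f) = 1440 × (2861.3 − 58) / (2861.3 + 1440 − 2 × 58) = 1440 × 2803.3 / 4185.3 ≈ 964.5 mm.
Far limit Df = s·(H − f)/(H − s) = 1440 × (2861.3 − 58) / (2861.3 − 1440) = 1440 × 2803.3 / 1421.3 ≈ 2840.2 mm.
Depth of field = Df − Dn = 2840.2 − 964.5 ≈ 1875.7 mm ≈ 1.88 m.

1.88 m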